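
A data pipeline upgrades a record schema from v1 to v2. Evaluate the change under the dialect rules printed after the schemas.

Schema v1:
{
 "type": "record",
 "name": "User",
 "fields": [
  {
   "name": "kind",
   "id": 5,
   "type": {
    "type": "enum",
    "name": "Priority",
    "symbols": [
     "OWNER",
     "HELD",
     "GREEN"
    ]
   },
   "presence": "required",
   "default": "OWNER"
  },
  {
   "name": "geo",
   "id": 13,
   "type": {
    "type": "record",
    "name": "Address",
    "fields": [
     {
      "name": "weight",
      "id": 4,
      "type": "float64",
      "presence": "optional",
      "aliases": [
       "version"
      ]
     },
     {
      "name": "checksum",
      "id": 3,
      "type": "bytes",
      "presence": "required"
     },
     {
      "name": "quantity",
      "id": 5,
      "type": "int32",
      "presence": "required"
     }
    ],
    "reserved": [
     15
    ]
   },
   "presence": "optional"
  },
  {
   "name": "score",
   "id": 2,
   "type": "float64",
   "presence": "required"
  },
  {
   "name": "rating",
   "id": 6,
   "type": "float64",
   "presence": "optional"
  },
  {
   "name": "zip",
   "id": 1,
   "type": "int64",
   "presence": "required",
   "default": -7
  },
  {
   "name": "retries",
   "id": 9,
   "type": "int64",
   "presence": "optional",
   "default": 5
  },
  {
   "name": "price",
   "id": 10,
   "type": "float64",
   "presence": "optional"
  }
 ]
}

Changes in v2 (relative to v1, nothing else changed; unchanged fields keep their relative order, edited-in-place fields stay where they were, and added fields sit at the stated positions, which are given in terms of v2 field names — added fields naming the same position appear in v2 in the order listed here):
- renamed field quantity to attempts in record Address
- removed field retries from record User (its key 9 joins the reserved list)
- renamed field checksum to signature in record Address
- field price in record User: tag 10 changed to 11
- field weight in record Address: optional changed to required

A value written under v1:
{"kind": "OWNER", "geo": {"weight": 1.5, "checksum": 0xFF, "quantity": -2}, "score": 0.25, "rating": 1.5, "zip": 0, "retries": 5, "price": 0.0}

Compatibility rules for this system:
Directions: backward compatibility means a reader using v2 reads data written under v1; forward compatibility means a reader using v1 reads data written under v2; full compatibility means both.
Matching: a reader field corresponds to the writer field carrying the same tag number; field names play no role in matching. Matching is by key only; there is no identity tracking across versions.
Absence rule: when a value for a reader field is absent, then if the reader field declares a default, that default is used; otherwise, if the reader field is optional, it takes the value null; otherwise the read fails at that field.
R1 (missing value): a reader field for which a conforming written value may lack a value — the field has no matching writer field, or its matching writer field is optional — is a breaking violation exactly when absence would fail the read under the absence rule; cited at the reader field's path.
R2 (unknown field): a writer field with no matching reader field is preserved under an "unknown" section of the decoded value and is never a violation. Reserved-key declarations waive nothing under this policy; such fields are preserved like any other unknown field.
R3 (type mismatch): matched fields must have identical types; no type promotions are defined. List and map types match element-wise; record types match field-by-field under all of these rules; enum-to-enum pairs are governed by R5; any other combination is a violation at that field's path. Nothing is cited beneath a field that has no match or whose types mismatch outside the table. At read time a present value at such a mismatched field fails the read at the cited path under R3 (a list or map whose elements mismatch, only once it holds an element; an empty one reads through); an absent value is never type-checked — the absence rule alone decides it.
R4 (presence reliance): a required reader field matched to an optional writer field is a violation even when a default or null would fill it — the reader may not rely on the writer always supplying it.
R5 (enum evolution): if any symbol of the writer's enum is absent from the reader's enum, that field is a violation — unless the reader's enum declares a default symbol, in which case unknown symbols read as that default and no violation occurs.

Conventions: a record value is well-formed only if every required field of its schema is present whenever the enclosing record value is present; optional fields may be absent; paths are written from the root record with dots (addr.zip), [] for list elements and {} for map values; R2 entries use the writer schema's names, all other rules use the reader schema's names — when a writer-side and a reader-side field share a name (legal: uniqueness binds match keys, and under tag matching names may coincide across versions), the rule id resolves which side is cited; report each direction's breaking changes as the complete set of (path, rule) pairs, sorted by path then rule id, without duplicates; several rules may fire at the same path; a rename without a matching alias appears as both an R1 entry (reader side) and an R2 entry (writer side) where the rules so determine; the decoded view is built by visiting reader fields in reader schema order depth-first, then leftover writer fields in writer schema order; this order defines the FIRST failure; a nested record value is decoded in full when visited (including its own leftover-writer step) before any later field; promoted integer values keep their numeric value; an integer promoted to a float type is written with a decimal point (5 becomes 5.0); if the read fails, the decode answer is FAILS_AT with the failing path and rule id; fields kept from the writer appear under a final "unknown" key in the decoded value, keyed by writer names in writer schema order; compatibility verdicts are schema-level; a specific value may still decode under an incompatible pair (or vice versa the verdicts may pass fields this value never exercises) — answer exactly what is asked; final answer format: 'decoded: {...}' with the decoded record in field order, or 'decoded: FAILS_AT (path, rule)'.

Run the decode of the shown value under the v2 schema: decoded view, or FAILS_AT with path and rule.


decoded: {"kind": "OWNER", "geo": {"weight": 1.5, "signature": 0xFF, "attempts": -2}, "score": 0.25, "rating": 1.5, "zip": 0, "price": null, "unknown": {"retries": 5, "price": 0.0}}

each type pair in User: writer, then reader
decode (reader v2):
  kind := "OWNER"
  geo.weight := 1.5
  geo.signature := 0xFF (from writer checksum)
  geo.attempts := -2 (from writer quantity)
  score := 0.25
  rating := 1.5
  zip := 0
  price := null (absent, optional -> null)
  writer retries: kept under "unknown"
  writer price: kept under "unknown"
  => decoded: {"kind": "OWNER", "geo": {"weight": 1.5, "signature": 0xFF, "attempts": -2}, "score": 0.25, "rating": 1.5, "zip": 0, "price": null, "unknown": {"retries": 5, "price": 0.0}}
the rest of the User diff is inert for this question:
  field weight in record Address: optional changed to required -> changes User's schema-level verdicts only — the decode of this value is the same


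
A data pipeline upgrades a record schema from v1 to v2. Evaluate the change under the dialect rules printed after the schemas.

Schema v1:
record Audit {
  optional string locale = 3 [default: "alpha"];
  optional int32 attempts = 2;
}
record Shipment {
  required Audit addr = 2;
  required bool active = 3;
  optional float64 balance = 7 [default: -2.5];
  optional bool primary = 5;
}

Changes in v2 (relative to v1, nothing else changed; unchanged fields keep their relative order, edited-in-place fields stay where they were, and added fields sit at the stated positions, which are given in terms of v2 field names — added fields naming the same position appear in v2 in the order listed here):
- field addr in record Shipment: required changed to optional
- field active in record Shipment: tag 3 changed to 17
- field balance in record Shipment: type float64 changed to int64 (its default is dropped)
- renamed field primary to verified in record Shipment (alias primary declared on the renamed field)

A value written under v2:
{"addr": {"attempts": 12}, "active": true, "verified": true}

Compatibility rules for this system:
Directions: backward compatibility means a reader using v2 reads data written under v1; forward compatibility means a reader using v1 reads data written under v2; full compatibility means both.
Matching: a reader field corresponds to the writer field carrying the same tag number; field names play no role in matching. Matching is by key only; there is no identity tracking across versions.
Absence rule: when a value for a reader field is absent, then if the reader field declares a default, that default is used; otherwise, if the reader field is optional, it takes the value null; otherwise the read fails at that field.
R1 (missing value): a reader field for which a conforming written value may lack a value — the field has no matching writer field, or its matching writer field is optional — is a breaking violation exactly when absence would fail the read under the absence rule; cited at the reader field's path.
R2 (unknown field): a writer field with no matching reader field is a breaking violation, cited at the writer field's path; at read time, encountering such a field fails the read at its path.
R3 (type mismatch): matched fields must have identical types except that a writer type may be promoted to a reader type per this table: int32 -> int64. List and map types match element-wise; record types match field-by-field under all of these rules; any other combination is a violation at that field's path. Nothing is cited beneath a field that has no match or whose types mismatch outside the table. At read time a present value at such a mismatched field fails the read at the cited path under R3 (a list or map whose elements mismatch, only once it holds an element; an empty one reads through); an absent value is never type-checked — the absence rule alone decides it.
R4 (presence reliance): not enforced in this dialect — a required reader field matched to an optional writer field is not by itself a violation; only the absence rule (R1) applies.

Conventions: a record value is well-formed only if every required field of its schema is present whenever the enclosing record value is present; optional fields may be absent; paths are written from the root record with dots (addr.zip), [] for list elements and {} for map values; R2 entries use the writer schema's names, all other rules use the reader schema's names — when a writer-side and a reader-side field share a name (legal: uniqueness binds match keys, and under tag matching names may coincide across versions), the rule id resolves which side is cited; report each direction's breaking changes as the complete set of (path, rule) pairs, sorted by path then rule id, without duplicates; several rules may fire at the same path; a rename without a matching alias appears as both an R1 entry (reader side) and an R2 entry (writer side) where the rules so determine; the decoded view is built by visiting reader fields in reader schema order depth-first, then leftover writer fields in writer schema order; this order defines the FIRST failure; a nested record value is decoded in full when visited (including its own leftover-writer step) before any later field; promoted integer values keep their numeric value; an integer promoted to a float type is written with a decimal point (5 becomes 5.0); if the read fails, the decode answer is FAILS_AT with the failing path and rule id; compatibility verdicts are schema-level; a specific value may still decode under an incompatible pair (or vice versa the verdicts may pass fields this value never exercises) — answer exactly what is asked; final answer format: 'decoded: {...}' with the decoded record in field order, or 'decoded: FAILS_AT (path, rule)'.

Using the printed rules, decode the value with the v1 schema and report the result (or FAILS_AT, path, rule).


the writer's type comes first in each Shipment pair
decoding the Shipment value with the v1 reader:
  addr.locale := "alpha" (no value, default fills)
  addr.attempts := 12
  read fails at active under R1 (no fill)
  => FAILS_AT (active, R1)
the rest of the Shipment diff is inert for this question:
  field addr in record Shipment: required changed to optional -> shifts the Shipment verdicts, not this decode
  field balance in record Shipment: type float64 changed to int64 (its default is dropped) -> shifts the Shipment verdicts, not this decode
  renamed field primary to verified in record Shipment (alias primary declared on the renamed field) -> triggers nothing under the printed rules; the Shipment answer is the same either way

decoded: FAILS_AT (active, R1)


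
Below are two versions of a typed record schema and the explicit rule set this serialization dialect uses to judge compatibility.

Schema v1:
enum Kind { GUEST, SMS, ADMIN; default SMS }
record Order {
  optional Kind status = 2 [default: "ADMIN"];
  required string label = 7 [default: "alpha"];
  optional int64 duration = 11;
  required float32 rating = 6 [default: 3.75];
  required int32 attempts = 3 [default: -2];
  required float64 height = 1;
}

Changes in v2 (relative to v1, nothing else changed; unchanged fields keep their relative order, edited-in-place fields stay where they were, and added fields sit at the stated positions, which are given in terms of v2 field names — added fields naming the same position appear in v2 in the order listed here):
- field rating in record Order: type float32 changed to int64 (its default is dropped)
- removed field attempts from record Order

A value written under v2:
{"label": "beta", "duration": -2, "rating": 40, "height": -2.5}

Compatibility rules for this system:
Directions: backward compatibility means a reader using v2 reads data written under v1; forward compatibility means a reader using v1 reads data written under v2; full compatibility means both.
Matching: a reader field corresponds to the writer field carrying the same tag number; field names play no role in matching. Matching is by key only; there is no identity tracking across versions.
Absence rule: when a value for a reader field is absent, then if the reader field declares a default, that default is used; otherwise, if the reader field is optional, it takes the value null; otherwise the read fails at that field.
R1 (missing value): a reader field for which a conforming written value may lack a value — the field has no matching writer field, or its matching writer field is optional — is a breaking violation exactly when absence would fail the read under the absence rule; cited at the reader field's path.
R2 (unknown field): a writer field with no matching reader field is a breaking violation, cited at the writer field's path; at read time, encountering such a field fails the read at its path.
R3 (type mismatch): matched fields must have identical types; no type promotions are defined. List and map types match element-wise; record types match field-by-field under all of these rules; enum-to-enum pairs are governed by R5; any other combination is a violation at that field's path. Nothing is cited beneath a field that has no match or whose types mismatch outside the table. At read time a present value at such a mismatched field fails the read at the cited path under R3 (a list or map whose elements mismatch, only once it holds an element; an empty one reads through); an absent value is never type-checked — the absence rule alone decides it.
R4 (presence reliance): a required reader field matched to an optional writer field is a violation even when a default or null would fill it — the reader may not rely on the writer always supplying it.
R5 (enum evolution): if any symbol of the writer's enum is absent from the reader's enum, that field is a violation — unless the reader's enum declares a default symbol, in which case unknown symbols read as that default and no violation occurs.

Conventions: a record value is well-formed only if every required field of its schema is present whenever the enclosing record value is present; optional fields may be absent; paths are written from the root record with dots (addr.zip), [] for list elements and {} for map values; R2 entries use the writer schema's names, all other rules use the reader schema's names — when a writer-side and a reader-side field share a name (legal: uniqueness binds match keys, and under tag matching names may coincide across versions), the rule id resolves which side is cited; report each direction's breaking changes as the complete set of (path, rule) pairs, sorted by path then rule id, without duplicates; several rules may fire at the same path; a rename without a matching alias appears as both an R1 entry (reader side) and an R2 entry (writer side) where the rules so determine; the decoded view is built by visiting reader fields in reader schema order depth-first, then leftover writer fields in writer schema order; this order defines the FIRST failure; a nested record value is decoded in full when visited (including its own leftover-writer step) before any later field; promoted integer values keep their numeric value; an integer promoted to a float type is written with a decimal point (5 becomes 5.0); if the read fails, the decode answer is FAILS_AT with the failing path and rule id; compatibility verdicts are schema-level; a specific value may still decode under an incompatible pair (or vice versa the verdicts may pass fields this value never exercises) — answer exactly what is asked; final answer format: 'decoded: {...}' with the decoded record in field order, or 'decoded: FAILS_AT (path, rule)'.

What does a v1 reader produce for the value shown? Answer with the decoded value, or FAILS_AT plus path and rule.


the writer's type comes first in each Order pair
migrating the Order value to v1:
  status := "ADMIN" (no value, default fills)
  label := "beta"
  duration := -2
  read fails at rating under R3
  => FAILS_AT (rating, R3)
remaining Order differences; none change what is asked:
  removed field attempts from record Order -> matters for Order compatibility verdicts, not for this value's decode

decoded: FAILS_AT (rating, R3)


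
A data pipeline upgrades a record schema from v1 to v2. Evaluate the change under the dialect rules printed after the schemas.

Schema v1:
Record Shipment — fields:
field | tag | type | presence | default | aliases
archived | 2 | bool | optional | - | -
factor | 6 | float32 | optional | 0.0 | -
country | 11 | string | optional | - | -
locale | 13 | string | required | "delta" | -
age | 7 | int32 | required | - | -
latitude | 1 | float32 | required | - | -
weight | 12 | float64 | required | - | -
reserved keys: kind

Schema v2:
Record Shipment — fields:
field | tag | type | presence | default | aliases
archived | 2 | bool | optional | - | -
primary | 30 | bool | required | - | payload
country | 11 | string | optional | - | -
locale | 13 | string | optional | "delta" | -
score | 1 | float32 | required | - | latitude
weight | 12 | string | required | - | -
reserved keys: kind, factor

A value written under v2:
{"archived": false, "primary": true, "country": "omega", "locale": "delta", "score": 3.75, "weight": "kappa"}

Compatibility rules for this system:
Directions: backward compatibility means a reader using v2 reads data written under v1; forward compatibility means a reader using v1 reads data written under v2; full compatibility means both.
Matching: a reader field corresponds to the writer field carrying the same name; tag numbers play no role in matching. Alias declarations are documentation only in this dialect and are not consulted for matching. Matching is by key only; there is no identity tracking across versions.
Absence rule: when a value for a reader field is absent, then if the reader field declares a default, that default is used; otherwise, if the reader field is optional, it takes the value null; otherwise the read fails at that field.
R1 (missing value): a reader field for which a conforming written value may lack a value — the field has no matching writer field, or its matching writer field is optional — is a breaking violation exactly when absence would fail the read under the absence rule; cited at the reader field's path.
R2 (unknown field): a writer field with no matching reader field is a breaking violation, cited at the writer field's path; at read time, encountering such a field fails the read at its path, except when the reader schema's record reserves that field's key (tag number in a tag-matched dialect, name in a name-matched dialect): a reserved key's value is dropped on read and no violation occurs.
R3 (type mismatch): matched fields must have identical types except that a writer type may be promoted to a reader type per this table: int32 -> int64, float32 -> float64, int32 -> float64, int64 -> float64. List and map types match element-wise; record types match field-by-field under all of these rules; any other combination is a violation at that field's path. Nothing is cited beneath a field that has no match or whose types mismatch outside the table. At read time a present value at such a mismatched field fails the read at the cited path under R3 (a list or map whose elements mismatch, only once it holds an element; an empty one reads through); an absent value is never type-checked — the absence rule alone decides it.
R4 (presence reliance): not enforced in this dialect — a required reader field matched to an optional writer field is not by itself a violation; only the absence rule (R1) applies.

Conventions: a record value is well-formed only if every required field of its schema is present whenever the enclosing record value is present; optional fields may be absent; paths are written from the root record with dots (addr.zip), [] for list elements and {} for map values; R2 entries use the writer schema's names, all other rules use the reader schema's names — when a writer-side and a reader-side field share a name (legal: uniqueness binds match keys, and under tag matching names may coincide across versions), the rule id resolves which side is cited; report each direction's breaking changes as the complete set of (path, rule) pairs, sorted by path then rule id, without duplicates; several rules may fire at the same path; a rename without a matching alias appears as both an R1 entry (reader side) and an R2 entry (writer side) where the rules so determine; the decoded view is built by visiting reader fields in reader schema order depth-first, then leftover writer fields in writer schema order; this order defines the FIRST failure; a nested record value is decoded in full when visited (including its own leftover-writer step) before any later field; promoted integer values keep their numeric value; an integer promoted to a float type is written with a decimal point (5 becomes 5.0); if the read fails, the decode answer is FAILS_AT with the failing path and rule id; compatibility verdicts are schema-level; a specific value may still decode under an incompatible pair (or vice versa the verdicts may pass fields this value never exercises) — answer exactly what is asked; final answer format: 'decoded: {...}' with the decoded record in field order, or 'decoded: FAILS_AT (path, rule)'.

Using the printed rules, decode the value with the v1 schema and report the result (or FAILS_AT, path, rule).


decoded: FAILS_AT (age, R1)

in Shipment below, arrows point writer -> reader
migrating the Shipment value to v1:
  archived := false
  factor := 0.0 (no value, default fills)
  country := "omega"
  locale := "delta"
  read fails at age under R1 (no fill)
  => FAILS_AT (age, R1)
the rest of the Shipment diff is inert for this question:
  renamed field latitude to score in record Shipment (alias latitude declared on the renamed field) -> schema-level compatibility only; this Shipment value's decode is unchanged
  removed field factor from record Shipment (its key "factor" joins the reserved list) -> no rule fires on it and the decoded Shipment view is identical with or without it
  field locale in record Shipment: required changed to optional -> no rule fires on it and the decoded Shipment view is identical with or without it
  added field primary to record Shipment: required bool, tag 30 (in v2 it sits immediately before country) -> schema-level compatibility only; this Shipment value's decode is unchanged
  field weight in record Shipment: type float64 changed to string -> schema-level compatibility only; this Shipment value's decode is unchanged


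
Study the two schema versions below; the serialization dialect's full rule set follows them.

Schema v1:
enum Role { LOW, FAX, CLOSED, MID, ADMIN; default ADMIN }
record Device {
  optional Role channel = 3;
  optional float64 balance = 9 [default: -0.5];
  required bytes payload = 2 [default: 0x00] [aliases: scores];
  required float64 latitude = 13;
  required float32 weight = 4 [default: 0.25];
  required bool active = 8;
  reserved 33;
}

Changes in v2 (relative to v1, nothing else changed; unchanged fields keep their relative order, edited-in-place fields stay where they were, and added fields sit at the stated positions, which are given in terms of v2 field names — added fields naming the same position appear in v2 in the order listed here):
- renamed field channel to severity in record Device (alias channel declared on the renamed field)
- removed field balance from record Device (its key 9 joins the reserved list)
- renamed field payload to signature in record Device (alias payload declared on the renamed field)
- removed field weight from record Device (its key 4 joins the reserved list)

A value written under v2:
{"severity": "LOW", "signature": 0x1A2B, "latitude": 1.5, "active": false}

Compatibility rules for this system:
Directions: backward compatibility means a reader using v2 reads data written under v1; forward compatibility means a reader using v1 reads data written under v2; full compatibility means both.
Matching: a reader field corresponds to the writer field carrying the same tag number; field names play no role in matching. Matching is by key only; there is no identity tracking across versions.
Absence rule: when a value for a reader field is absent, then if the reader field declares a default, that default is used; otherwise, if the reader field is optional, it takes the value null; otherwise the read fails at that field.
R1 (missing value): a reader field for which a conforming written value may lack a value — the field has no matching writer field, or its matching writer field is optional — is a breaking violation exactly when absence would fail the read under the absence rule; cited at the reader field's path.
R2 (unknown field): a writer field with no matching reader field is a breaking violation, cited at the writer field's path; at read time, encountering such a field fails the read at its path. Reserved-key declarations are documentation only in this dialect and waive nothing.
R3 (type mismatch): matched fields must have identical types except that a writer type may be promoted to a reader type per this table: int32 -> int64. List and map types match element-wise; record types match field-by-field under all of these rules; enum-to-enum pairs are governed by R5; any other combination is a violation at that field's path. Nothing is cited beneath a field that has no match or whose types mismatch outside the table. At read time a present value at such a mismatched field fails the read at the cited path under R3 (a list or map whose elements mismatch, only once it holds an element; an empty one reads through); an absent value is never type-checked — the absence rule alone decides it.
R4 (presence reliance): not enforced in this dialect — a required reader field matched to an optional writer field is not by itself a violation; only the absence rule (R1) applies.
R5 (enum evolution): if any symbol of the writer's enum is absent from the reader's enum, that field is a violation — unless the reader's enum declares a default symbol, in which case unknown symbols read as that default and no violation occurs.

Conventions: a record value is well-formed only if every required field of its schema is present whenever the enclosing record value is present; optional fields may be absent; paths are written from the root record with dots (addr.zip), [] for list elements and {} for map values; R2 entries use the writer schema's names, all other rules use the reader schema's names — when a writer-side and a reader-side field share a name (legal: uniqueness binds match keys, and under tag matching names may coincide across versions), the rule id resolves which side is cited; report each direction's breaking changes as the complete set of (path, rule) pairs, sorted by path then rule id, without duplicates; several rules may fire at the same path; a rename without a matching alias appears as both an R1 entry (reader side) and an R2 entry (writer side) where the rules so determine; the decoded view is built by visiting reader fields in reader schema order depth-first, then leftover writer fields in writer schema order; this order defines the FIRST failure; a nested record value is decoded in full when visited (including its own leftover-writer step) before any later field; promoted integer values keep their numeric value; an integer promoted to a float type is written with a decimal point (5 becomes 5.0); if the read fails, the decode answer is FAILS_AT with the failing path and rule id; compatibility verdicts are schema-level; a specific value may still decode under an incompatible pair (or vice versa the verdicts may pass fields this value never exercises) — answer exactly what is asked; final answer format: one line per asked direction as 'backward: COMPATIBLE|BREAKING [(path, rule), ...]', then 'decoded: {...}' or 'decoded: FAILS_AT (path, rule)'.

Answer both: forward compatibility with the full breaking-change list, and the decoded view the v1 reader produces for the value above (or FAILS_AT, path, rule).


forward: COMPATIBLE []; decoded: {"channel": "LOW", "balance": -0.5, "payload": 0x1A2B, "latitude": 1.5, "weight": 0.25, "active": false}

the writer's type comes first in each Device pair
forward on Device — v1 reading data written by v2:
  channel: Role -> Role, writer optional; from severity
  balance has no writer counterpart
  payload: bytes -> bytes, writer required; from signature
  latitude: float64 -> float64, writer required; from latitude
  weight has no writer counterpart
  active: bool -> bool, writer required; from active
  => forward: COMPATIBLE
migrating the Device value to v1:
  channel := "LOW" (from writer severity)
  balance := -0.5 (no value, default fills)
  payload := 0x1A2B (from writer signature)
  latitude := 1.5
  weight := 0.25 (no value, default fills)
  active := false
  => decoded: {"channel": "LOW", "balance": -0.5, "payload": 0x1A2B, "latitude": 1.5, "weight": 0.25, "active": false}
the rest of the Device diff is inert for this question:
  renamed field channel to severity in record Device (alias channel declared on the renamed field) -> fires no rule on Device, leaving the asked answer as it is
  removed field balance from record Device (its key 9 joins the reserved list) -> its effect on Device is confined to the backward direction, not asked
  renamed field payload to signature in record Device (alias payload declared on the renamed field) -> fires no rule on Device, leaving the asked answer as it is
  removed field weight from record Device (its key 4 joins the reserved list) -> its effect on Device is confined to the backward direction, not asked


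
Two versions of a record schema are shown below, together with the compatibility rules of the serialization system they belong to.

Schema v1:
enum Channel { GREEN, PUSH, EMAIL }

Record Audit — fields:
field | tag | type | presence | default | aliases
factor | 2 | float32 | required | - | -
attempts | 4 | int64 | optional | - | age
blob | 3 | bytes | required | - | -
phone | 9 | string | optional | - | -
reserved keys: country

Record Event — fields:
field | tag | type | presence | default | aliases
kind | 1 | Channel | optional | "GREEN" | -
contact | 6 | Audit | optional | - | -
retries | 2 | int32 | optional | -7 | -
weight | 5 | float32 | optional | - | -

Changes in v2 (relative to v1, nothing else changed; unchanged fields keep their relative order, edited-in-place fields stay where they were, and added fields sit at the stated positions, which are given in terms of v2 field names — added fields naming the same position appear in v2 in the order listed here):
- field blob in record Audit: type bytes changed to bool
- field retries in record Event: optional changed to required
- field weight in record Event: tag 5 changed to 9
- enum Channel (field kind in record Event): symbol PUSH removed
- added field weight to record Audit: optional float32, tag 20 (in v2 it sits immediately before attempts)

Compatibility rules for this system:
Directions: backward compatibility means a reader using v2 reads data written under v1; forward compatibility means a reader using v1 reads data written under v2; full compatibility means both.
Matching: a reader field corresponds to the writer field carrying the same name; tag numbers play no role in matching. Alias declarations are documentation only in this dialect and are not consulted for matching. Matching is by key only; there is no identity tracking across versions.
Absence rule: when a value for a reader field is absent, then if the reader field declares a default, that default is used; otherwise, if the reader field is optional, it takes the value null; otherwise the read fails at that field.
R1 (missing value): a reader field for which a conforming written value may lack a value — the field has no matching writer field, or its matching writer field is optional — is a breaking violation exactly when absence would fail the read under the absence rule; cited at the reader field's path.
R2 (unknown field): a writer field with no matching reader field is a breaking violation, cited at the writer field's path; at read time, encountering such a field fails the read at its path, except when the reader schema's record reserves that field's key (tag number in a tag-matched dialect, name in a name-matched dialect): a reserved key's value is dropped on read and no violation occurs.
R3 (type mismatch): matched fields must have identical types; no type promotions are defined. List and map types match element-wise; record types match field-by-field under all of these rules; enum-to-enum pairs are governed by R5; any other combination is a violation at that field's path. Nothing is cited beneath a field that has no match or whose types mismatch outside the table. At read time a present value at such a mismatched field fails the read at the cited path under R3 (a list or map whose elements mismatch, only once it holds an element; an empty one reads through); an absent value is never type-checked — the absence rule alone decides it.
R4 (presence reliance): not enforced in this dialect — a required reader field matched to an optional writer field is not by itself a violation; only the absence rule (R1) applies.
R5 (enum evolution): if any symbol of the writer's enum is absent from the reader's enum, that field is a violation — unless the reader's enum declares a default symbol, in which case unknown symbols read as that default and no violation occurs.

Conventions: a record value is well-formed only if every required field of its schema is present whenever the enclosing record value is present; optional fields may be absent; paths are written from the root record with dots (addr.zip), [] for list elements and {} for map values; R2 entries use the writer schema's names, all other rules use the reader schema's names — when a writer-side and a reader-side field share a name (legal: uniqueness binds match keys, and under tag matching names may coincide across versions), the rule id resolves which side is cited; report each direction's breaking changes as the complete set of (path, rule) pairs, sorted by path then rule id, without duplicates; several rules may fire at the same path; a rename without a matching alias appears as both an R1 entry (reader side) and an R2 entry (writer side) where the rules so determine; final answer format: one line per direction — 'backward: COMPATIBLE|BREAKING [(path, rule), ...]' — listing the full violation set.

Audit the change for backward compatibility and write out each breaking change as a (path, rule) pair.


arrows below run writer -> reader for Event
checking backward for Event: reader v2 against writer v1:
  kind: paired with writer kind (Channel -> Channel; writer optional)
  contact: paired with writer contact (Audit -> Audit; writer optional)
  retries: paired with writer retries (int32 -> int32; writer optional)
  weight: paired with writer weight (float32 -> float32; writer optional)
  contact.factor: paired with writer contact.factor (float32 -> float32; writer required)
  contact.weight has no writer counterpart
  contact.attempts: paired with writer contact.attempts (int64 -> int64; writer optional)
  contact.blob: paired with writer contact.blob (bytes -> bool; writer required)
  contact.phone: paired with writer contact.phone (string -> string; writer optional)
  violation R3 at contact.blob
  violation R5 at kind
  => backward verdict for Event: BREAKING, 2 violation(s)
the rest of the Event diff is inert for this question:
  field retries in record Event: optional changed to required -> inert for the asked Event verdict: nothing fires
  field weight in record Event: tag 5 changed to 9 -> inert for the asked Event verdict: nothing fires
  added field weight to record Audit: optional float32, tag 20 (in v2 it sits immediately before attempts) -> affects forward compatibility only, which is not asked

backward: BREAKING [(contact.blob, R3), (kind, R5)]


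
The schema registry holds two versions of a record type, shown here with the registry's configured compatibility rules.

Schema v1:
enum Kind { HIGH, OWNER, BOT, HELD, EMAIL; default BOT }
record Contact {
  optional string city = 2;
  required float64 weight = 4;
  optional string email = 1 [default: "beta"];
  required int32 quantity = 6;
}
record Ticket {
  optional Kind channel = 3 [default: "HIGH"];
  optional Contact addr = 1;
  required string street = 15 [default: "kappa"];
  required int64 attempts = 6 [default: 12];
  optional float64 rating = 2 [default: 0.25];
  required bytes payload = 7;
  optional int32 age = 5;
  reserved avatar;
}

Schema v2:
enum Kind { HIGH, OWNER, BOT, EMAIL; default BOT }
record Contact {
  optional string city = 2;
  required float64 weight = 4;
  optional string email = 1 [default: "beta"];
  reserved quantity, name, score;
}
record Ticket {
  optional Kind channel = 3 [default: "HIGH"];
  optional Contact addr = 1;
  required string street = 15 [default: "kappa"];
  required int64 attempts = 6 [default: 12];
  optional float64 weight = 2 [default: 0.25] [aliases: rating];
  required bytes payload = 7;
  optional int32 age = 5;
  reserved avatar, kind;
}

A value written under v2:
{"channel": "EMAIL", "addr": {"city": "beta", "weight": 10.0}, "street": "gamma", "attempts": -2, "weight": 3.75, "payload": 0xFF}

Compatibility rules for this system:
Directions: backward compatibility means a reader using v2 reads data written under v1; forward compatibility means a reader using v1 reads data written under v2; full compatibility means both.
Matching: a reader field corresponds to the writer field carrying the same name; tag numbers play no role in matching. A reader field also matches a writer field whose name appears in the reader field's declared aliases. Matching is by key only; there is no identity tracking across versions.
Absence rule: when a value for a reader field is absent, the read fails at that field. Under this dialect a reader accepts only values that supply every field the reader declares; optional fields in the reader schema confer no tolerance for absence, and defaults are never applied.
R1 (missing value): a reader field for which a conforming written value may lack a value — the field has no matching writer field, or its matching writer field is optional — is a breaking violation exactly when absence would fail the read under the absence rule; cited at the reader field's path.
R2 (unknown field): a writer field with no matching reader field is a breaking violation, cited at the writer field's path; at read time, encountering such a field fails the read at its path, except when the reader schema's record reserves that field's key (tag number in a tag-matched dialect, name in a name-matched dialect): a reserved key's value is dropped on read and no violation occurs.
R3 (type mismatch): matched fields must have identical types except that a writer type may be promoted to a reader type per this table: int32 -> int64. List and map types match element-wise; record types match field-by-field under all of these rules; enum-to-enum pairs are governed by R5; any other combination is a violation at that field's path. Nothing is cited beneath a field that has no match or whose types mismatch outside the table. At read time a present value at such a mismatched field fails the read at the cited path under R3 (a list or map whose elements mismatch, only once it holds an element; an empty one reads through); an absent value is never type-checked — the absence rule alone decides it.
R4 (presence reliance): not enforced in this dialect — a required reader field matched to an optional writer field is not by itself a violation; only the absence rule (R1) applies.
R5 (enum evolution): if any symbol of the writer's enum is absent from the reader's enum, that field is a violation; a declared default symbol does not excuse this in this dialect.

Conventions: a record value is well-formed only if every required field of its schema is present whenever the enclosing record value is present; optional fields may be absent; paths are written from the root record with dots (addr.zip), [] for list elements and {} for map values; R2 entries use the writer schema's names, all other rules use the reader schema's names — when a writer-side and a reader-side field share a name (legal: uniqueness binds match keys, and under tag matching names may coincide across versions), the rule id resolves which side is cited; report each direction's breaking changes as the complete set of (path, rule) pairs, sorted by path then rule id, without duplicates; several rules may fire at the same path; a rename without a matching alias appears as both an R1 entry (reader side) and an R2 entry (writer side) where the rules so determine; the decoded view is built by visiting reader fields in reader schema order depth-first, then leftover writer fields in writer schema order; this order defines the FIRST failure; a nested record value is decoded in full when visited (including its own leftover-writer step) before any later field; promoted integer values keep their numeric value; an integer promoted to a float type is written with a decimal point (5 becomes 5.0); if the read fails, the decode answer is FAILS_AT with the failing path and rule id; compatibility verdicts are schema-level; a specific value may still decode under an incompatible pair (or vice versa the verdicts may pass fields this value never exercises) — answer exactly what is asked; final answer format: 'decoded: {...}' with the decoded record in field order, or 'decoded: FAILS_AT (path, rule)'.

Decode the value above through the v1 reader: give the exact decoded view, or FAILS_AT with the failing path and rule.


arrows below run writer -> reader for Ticket
decode walk for Ticket under reader schema v1:
  channel := "EMAIL"
  addr.city := "beta"
  addr.weight := 10.0
  read fails at addr.email under R1 (no fill)
  => FAILS_AT (addr.email, R1)
remaining Ticket differences; none change what is asked:
  enum Kind (field channel in record Ticket): symbol HELD removed -> affects the rule determinations only; this particular Ticket value decodes identically
  removed field quantity from record Contact (its key "quantity" joins the reserved list) -> affects the rule determinations only; this particular Ticket value decodes identically
  renamed field rating to weight in record Ticket (alias rating declared on the renamed field) -> affects the rule determinations only; this particular Ticket value decodes identically

decoded: FAILS_AT (addr.email, R1)
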